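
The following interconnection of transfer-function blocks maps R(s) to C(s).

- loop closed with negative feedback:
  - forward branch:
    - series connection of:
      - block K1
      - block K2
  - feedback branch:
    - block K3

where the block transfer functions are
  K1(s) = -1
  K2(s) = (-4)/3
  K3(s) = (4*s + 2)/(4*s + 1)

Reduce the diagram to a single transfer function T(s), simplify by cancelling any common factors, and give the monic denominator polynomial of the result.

Step 1: series reduction of K1, K2 -> 4/3
Step 2: apply the feedback formula to (K1*K2), K3 -> (16*s + 4)/(28*s + 11)
That last expression is T(s), already simplified. Scaling its denominator by 1/28 (the reciprocal of the leading coefficient) yields the monic denominator.

Hence the answer: s + 11/28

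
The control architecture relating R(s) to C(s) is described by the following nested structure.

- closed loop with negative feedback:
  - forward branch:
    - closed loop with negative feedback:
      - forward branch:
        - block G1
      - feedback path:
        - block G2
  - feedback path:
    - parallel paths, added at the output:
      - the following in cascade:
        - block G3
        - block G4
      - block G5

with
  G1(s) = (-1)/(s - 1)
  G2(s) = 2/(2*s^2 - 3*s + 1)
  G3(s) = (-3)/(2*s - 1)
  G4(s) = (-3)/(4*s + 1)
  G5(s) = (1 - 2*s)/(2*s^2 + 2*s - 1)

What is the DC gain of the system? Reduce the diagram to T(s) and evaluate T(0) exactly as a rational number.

First reduce the diagram to T(s).

(1) collapse the loop (G1 forward, G2 return); result (-2*s^2 + 3*s - 1)/(2*s^3 - 5*s^2 + 4*s - 3)
(2) reduce the series chain G3, G4; result 9/(8*s^2 - 2*s - 1)
(3) parallel reduction of (G3*G4), G5; result (-16*s^3 + 30*s^2 + 18*s - 10)/(16*s^4 + 12*s^3 - 14*s^2 + 1)
(4) close the feedback loop around [G1/(1+G1*G2)], ((G3*G4)+G5); result (-16*s^5 + 4*s^4 + 26*s^3 - 14*s^2 - s + 1)/(16*s^6 - 20*s^5 - 6*s^4 - 22*s^3 - 21*s^2 + 30*s - 7)
Evaluating the step-4 result (the overall T(s)) at s = 0 gives T(0) = 1/(-7) = -1/7.

Answer: -1/7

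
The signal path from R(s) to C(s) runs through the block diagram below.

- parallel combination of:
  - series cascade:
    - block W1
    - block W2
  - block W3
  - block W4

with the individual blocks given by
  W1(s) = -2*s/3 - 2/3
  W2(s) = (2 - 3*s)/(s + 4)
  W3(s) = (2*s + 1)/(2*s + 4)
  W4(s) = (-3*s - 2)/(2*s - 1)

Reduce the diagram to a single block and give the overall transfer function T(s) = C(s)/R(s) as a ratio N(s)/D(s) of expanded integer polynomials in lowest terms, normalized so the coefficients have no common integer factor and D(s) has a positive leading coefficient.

(1) cascade W1, W2 -> (6*s^2 + 2*s - 4)/(3*s + 12)
(2) sum the parallel branches (W1*W2), W3, W4 - this is the overall T(s), already in the required normalized form

Hence the answer: (24*s^4 + 38*s^3 - 100*s^2 - 251*s - 92)/(12*s^3 + 66*s^2 + 60*s - 48)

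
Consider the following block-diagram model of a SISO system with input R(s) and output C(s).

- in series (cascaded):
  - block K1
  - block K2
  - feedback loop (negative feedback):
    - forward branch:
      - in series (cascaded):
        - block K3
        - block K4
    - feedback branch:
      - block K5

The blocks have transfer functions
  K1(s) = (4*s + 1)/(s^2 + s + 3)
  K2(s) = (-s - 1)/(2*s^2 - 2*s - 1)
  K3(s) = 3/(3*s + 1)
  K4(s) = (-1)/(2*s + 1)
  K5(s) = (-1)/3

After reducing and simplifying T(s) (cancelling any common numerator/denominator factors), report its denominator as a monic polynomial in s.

The answer is s^6 + 5*s^5/6 + 11*s^4/6 - 9*s^3/4 - 47*s^2/12 - 29*s/12 - 1/2.

Reasoning:
(1) series reduction of K3, K4; result (-3)/(6*s^2 + 5*s + 1)
(2) collapse the loop ((K3*K4) forward, K5 return); result (-3)/(6*s^2 + 5*s + 2)
(3) series reduction of K1, K2, [(K3*K4)/(1+(K3*K4)*K5)]; result (12*s^2 + 15*s + 3)/(12*s^6 + 10*s^5 + 22*s^4 - 27*s^3 - 47*s^2 - 29*s - 6)
The result of step 3 is T(s) in lowest terms. Its denominator has leading coefficient 12; dividing the denominator through by 12 makes it monic.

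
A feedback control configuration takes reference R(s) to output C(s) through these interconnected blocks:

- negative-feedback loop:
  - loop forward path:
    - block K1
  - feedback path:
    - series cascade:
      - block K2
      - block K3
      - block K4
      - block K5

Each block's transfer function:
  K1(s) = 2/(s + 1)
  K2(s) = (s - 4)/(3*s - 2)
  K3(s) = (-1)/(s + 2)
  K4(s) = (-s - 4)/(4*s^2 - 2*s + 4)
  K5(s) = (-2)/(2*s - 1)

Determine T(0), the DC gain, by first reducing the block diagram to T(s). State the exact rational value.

First reduce the diagram to T(s).

Step 1. cascade K2, K3, K4, K5; result (16 - s^2)/(12*s^5 + 4*s^4 - 17*s^3 + 30*s^2 - 28*s + 8)
Step 2. reduce the feedback loop with forward K1 and return (K2*K3*K4*K5); result (24*s^5 + 8*s^4 - 34*s^3 + 60*s^2 - 56*s + 16)/(12*s^6 + 16*s^5 - 13*s^4 + 13*s^3 - 20*s + 40)
DC gain: substitute s = 0 into T(s) from step 2: T(0) = 16/40 = 2/5.

Answer: 2/5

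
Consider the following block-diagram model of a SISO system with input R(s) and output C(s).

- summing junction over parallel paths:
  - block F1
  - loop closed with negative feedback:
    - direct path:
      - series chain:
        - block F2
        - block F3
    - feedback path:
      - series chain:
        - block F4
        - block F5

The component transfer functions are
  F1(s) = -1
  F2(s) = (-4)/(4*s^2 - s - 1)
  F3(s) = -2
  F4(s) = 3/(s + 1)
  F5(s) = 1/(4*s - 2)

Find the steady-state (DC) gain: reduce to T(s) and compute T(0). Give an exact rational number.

Reducing step by step:

[1] series reduction of F2, F3: 8/(4*s^2 - s - 1)
[2] cascade F4, F5: 3/(4*s^2 + 2*s - 2)
[3] apply the feedback formula to (F2*F3), (F4*F5): (16*s^2 + 8*s - 8)/(8*s^4 + 2*s^3 - 7*s^2 + 13)
[4] parallel reduction of F1, [(F2*F3)/(1+(F2*F3)*(F4*F5))]: (-8*s^4 - 2*s^3 + 23*s^2 + 8*s - 21)/(8*s^4 + 2*s^3 - 7*s^2 + 13)
That last expression is T(s); at s = 0 only the constant terms survive, so T(0) = -21/13.

Answer: -21/13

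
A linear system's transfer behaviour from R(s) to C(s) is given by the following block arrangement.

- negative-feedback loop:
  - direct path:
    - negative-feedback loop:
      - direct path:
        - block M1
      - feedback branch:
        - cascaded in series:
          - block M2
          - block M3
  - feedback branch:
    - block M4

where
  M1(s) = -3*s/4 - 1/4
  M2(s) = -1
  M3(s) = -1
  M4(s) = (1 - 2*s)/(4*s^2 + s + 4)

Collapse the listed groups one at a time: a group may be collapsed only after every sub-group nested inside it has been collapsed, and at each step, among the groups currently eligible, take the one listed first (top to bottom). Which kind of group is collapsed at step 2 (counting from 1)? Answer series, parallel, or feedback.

[1] combine M2, M3 in series
[2] reduce the feedback loop with forward M1 and return (M2*M3)
[3] close the feedback loop around [M1/(1+M1*(M2*M3))], M4
Step 2 collapses a feedback group.

Therefore the answer is feedback.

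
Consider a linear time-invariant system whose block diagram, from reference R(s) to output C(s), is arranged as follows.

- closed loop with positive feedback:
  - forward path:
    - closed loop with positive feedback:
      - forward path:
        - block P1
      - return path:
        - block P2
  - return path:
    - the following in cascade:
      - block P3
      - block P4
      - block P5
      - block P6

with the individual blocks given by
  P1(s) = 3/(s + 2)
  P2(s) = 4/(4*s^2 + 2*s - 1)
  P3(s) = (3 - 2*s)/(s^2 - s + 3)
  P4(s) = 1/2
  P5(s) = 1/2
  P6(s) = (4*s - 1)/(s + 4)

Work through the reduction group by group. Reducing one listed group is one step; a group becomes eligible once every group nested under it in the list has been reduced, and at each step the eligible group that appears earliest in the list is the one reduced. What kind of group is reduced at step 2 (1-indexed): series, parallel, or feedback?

Step 1. reduce the feedback loop with forward P1 and return P2
Step 2. combine P3, P4, P5, P6 in series
Step 3. apply the feedback formula to [P1/(1-P1*P2)], (P3*P4*P5*P6)
At step 2 the group reduced is series.

Final answer: series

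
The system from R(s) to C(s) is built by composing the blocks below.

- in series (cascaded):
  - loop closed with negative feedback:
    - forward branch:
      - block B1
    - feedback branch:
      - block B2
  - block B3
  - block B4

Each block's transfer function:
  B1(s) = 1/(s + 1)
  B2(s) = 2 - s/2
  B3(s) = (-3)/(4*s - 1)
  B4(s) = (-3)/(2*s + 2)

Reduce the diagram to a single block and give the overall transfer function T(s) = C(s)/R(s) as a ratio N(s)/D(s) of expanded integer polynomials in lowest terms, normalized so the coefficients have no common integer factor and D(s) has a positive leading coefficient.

[1] feedback reduction of B1, B2 = 2/(s + 6)
[2] series reduction of [B1/(1+B1*B2)], B3, B4 - this is the overall T(s), already in the required normalized form

Therefore the answer is 9/(4*s^3 + 27*s^2 + 17*s - 6).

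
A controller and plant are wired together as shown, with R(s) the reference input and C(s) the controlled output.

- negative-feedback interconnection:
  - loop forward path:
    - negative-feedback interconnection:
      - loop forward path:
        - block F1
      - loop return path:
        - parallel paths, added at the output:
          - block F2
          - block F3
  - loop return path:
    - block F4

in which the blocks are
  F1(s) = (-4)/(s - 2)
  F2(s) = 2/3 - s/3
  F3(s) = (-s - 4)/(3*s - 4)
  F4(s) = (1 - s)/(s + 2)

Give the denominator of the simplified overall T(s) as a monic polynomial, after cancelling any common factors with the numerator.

Step 1. combine F2, F3 in parallel: (-3*s^2 + 7*s - 20)/(9*s - 12)
Step 2. feedback reduction of F1, (F2+F3): (48 - 36*s)/(21*s^2 - 58*s + 104)
Step 3. feedback reduction of [F1/(1+F1*(F2+F3))], F4: (-36*s^2 - 24*s + 96)/(21*s^3 + 20*s^2 - 96*s + 256)
No further cancellation is possible in the step-3 result, so that is T(s). Its denominator becomes monic after dividing by the leading coefficient 21.

Therefore the answer is s^3 + 20*s^2/21 - 32*s/7 + 256/21.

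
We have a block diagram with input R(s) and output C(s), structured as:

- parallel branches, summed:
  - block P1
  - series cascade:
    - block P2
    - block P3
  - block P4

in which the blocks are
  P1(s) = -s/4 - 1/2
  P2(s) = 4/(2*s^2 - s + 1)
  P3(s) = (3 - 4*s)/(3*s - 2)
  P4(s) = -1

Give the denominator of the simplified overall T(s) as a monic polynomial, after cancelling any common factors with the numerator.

The answer is s^3 - 7*s^2/6 + 5*s/6 - 1/3.

Reasoning:
1. multiply P2, P3 (series), giving (12 - 16*s)/(6*s^3 - 7*s^2 + 5*s - 2)
2. reduce the parallel group P1, (P2*P3), P4, giving (-6*s^4 - 29*s^3 + 37*s^2 - 92*s + 60)/(24*s^3 - 28*s^2 + 20*s - 8)
Step 2 gives the fully reduced T(s), with no common factor left to cancel. The denominator's leading coefficient is 24, so divide each of its coefficients by 24 to get the monic form.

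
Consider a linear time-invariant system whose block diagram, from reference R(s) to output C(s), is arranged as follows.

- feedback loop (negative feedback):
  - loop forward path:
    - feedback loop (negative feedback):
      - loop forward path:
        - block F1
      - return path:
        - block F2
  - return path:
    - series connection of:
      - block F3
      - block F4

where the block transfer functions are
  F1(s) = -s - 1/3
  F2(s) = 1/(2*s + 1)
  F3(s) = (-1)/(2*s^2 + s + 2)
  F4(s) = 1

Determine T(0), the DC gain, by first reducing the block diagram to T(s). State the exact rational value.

Answer: -2/5

Working:
Step 1: feedback reduction of F1, F2 gives (-6*s^2 - 5*s - 1)/(3*s + 2)
Step 2: cascade F3, F4 gives (-1)/(2*s^2 + s + 2)
Step 3: collapse the loop ([F1/(1+F1*F2)] forward, (F3*F4) return) gives (-12*s^4 - 16*s^3 - 19*s^2 - 11*s - 2)/(6*s^3 + 13*s^2 + 13*s + 5)
Step 3 gives the overall T(s). Then T(0) = -2/5.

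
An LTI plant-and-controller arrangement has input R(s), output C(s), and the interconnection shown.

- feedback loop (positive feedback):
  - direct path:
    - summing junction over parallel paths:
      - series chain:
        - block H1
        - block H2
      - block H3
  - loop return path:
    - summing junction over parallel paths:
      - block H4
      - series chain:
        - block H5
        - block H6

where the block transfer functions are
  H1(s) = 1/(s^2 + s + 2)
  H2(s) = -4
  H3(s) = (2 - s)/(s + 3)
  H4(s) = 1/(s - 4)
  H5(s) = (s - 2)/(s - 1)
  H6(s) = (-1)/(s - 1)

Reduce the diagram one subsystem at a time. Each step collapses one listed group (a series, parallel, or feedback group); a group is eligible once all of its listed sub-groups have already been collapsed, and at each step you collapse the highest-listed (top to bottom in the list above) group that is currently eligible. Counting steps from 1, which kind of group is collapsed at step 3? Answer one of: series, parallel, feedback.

Reducing step by step:

(1) series reduction of H1, H2
(2) combine (H1*H2), H3 in parallel
(3) multiply H5, H6 (series)
(4) sum the parallel branches H4, (H5*H6)
(5) close the feedback loop around ((H1*H2)+H3), (H4+(H5*H6))
Step 3: series.

Answer: series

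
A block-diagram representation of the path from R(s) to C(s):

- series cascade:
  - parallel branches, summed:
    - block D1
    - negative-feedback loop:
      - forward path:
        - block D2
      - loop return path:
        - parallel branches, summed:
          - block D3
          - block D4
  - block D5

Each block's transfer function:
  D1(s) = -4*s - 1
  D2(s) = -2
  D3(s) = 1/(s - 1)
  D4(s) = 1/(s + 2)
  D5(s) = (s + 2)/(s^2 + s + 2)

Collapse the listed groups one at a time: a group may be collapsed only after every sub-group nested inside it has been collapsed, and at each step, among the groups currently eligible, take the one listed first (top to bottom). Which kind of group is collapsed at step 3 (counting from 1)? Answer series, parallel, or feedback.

Step 1 - combine D3, D4 in parallel
Step 2 - reduce the feedback loop with forward D2 and return (D3+D4)
Step 3 - combine D1, [D2/(1+D2*(D3+D4))] in parallel
Step 4 - multiply (D1+[D2/(1+D2*(D3+D4))]), D5 (series)
The group at step 3 is a parallel group.

Hence the answer: parallel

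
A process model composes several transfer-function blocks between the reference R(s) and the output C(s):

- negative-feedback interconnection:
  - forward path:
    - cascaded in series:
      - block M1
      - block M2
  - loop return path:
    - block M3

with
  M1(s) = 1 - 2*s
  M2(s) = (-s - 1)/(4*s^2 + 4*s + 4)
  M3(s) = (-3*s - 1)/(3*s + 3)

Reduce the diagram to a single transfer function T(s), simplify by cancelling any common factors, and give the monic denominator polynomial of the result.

1. cascade M1, M2; result (2*s^2 + s - 1)/(4*s^2 + 4*s + 4)
2. close the feedback loop around (M1*M2), M3; result (6*s^2 + 3*s - 3)/(6*s^2 + 13*s + 13)
The result of step 2 is T(s) in lowest terms. Its denominator has leading coefficient 6; dividing the denominator through by 6 makes it monic.

Final answer: s^2 + 13*s/6 + 13/6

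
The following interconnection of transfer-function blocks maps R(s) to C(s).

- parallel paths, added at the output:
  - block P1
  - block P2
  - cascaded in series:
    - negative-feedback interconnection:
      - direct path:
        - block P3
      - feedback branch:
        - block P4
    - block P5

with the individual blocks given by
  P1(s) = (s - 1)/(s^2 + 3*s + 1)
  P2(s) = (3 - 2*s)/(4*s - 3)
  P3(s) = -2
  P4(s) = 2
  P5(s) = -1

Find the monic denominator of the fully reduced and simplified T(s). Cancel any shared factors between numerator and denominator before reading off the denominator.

The answer is s^3 + 9*s^2/4 - 5*s/4 - 3/4.

Reasoning:
[1] feedback reduction of P3, P4: 2/3
[2] cascade [P3/(1+P3*P4)], P5: (-2)/3
[3] add P1, P2, ([P3/(1+P3*P4)]*P5) (parallel): (-14*s^3 - 15*s^2 + 10*s + 24)/(12*s^3 + 27*s^2 - 15*s - 9)
Step 3 gives the fully reduced T(s), with no common factor left to cancel. The denominator's leading coefficient is 12, so divide each of its coefficients by 12 to get the monic form.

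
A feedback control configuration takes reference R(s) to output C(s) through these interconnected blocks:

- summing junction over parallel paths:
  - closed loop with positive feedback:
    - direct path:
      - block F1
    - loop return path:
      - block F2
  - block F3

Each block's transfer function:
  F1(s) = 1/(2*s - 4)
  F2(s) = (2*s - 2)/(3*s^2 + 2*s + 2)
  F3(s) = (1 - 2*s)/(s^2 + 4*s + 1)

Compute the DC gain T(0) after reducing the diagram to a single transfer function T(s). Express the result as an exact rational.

First reduce the diagram to T(s).

Step 1 - reduce the feedback loop with forward F1 and return F2 gives (3*s^2 + 2*s + 2)/(6*s^3 - 8*s^2 - 6*s - 6)
Step 2 - combine [F1/(1-F1*F2)], F3 in parallel gives (-9*s^4 + 36*s^3 + 17*s^2 + 16*s - 4)/(6*s^5 + 16*s^4 - 32*s^3 - 38*s^2 - 30*s - 6)
DC gain: substitute s = 0 into T(s) from step 2: T(0) = -4/(-6) = 2/3.

Answer: 2/3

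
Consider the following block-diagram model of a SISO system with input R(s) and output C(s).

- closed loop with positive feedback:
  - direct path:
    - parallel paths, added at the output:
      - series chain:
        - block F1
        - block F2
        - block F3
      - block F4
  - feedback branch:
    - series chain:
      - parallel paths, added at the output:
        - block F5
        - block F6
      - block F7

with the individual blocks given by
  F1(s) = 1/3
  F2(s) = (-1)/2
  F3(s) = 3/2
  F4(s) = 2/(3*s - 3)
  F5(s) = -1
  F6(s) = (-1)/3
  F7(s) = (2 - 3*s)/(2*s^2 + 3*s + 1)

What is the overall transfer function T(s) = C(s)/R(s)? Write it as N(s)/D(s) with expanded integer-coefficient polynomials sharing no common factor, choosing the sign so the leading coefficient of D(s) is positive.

The answer is (-18*s^3 + 39*s^2 + 90*s + 33)/(72*s^3 + 72*s^2 - 228*s + 52).

Reasoning:
Step 1 - cascade F1, F2, F3; result (-1)/4
Step 2 - add (F1*F2*F3), F4 (parallel); result (11 - 3*s)/(12*s - 12)
Step 3 - sum the parallel branches F5, F6; result (-4)/3
Step 4 - combine (F5+F6), F7 in series; result (12*s - 8)/(6*s^2 + 9*s + 3)
Step 5 - close the feedback loop around ((F1*F2*F3)+F4), ((F5+F6)*F7) - this is the overall T(s), already in the required normalized form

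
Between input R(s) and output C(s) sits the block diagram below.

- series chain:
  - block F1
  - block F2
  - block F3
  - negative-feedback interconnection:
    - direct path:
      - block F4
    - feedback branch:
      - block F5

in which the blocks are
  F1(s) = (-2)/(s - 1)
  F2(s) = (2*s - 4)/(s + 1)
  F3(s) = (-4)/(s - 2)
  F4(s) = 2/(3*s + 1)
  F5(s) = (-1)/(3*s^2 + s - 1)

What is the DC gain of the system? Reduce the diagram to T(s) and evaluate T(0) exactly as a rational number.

The answer is -32/3.

Reasoning:
Step 1 - apply the feedback formula to F4, F5 -> (6*s^2 + 2*s - 2)/(9*s^3 + 6*s^2 - 2*s - 3)
Step 2 - combine F1, F2, F3, [F4/(1+F4*F5)] in series -> (96*s^2 + 32*s - 32)/(9*s^5 + 6*s^4 - 11*s^3 - 9*s^2 + 2*s + 3)
Step 2 gives the overall T(s). Then T(0) = -32/3.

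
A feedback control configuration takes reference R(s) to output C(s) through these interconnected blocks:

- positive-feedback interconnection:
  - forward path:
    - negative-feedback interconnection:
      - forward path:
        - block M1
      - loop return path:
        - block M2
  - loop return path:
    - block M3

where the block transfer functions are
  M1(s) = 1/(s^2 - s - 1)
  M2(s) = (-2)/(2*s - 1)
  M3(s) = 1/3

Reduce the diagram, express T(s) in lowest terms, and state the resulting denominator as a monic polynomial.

Answer: s^3 - 3*s^2/2 - 5*s/6 - 1/3

Working:
(1) reduce the feedback loop with forward M1 and return M2 gives (2*s - 1)/(2*s^3 - 3*s^2 - s - 1)
(2) collapse the loop ([M1/(1+M1*M2)] forward, M3 return) gives (6*s - 3)/(6*s^3 - 9*s^2 - 5*s - 2)
The result of step 2 is T(s) in lowest terms. Its denominator has leading coefficient 6; dividing the denominator through by 6 makes it monic.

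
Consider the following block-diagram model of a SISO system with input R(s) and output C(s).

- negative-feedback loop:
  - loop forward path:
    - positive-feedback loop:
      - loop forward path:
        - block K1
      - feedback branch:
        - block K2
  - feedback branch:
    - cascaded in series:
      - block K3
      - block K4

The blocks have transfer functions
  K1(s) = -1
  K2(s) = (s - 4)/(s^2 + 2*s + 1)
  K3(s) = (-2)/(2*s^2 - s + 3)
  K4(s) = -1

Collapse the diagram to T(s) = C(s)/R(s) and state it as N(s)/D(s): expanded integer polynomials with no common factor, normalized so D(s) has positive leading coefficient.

Step 1 - close the feedback loop around K1, K2 gives (-s^2 - 2*s - 1)/(s^2 + 3*s - 3)
Step 2 - reduce the series chain K3, K4 gives 2/(2*s^2 - s + 3)
Step 3 - reduce the feedback loop with forward [K1/(1-K1*K2)] and return (K3*K4), which is the overall transfer function T(s) = C(s)/R(s) in lowest terms

Final answer: (-2*s^4 - 3*s^3 - 3*s^2 - 5*s - 3)/(2*s^4 + 5*s^3 - 8*s^2 + 8*s - 11)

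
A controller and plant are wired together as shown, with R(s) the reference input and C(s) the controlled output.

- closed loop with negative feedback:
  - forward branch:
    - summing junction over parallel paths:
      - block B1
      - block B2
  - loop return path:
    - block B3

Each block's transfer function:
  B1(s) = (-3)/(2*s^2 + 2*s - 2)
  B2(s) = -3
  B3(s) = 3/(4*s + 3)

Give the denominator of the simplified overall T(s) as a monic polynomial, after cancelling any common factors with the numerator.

Answer: s^3 - s^2/2 - 5*s/2 + 3/8

Working:
1. sum the parallel branches B1, B2; result (-6*s^2 - 6*s + 3)/(2*s^2 + 2*s - 2)
2. reduce the feedback loop with forward (B1+B2) and return B3; result (-24*s^3 - 42*s^2 - 6*s + 9)/(8*s^3 - 4*s^2 - 20*s + 3)
No further cancellation is possible in the step-2 result, so that is T(s). Its denominator becomes monic after dividing by the leading coefficient 8.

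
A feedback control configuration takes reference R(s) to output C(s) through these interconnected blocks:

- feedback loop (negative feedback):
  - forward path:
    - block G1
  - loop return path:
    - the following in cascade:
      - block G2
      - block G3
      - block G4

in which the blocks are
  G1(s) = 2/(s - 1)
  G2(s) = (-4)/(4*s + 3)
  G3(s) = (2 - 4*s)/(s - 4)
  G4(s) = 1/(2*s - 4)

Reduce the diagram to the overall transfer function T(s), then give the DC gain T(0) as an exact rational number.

(1) combine G2, G3, G4 in series = (8*s - 4)/(4*s^3 - 21*s^2 + 14*s + 24)
(2) feedback reduction of G1, (G2*G3*G4) = (8*s^3 - 42*s^2 + 28*s + 48)/(4*s^4 - 25*s^3 + 35*s^2 + 26*s - 32)
DC gain: substitute s = 0 into T(s) from step 2: T(0) = 48/(-32) = -3/2.

Hence the answer: -3/2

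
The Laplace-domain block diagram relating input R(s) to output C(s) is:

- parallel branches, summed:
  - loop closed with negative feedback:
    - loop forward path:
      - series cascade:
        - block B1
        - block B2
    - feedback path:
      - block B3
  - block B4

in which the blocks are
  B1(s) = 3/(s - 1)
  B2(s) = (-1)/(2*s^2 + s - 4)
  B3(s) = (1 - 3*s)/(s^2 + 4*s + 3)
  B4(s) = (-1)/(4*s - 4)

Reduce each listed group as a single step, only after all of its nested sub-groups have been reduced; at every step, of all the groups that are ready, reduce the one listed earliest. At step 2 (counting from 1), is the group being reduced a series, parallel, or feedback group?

Step 1: multiply B1, B2 (series)
Step 2: apply the feedback formula to (B1*B2), B3
Step 3: parallel reduction of [(B1*B2)/(1+(B1*B2)*B3)], B4
So the answer for step 2 is feedback.

Therefore the answer is feedback.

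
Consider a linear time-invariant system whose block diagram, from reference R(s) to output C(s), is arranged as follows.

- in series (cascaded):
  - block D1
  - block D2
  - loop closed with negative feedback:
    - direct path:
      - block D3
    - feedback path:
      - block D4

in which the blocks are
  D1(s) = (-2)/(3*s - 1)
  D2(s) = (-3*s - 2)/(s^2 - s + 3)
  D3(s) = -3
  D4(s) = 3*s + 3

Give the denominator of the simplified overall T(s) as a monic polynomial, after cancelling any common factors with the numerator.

Step 1: reduce the feedback loop with forward D3 and return D4; result 3/(9*s + 8)
Step 2: series reduction of D1, D2, [D3/(1+D3*D4)]; result (18*s + 12)/(27*s^4 - 12*s^3 + 58*s^2 + 53*s - 24)
The result of step 2 is T(s) in lowest terms. Its denominator has leading coefficient 27; dividing the denominator through by 27 makes it monic.

Answer: s^4 - 4*s^3/9 + 58*s^2/27 + 53*s/27 - 8/9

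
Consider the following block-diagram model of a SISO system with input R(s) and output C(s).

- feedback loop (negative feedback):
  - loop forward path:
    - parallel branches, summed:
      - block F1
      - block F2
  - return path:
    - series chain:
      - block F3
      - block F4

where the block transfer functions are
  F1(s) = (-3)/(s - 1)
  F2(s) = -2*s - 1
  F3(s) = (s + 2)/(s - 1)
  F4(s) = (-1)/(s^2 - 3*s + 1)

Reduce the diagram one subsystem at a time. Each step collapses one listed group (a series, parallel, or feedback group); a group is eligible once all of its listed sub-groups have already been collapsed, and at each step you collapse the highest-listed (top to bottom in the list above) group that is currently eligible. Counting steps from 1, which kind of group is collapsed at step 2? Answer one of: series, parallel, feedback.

Answer: series

Working:
Step 1: parallel reduction of F1, F2
Step 2: cascade F3, F4
Step 3: close the feedback loop around (F1+F2), (F3*F4)
So the answer for step 2 is series.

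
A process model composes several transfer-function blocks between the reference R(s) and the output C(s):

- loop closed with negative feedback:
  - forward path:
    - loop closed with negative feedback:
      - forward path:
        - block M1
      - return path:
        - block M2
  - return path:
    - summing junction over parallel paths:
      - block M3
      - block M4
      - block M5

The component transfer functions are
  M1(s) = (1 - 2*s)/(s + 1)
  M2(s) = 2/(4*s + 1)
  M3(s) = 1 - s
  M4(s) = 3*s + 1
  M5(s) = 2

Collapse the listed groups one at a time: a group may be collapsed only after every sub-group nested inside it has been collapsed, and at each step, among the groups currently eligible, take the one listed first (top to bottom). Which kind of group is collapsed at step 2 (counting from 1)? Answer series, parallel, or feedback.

Answer: parallel

Working:
Step 1 - reduce the feedback loop with forward M1 and return M2
Step 2 - reduce the parallel group M3, M4, M5
Step 3 - reduce the feedback loop with forward [M1/(1+M1*M2)] and return (M3+M4+M5)
Step 2 collapses a parallel group.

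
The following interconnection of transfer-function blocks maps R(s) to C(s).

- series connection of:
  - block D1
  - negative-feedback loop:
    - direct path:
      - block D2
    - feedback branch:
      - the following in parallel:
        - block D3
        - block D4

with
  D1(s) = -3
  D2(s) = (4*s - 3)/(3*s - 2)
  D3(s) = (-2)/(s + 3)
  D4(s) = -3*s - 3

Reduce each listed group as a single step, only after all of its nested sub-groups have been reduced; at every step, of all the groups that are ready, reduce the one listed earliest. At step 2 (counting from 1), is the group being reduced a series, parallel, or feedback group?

Step 1. sum the parallel branches D3, D4
Step 2. feedback reduction of D2, (D3+D4)
Step 3. combine D1, [D2/(1+D2*(D3+D4))] in series
So the answer for step 2 is feedback.

Therefore the answer is feedback.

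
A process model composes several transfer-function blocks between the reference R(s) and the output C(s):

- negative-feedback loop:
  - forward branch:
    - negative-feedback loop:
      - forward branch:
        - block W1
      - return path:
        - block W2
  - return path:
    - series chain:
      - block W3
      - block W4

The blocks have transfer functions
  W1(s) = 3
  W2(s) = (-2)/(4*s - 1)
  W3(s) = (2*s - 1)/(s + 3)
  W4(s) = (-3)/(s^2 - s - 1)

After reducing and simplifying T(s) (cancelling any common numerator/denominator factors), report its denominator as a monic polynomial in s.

Step 1. close the feedback loop around W1, W2; result (12*s - 3)/(4*s - 7)
Step 2. series reduction of W3, W4; result (3 - 6*s)/(s^3 + 2*s^2 - 4*s - 3)
Step 3. collapse the loop ([W1/(1+W1*W2)] forward, (W3*W4) return); result (12*s^4 + 21*s^3 - 54*s^2 - 24*s + 9)/(4*s^4 + s^3 - 102*s^2 + 70*s + 12)
The result of step 3 is T(s) in lowest terms. Its denominator has leading coefficient 4; dividing the denominator through by 4 makes it monic.

Answer: s^4 + s^3/4 - 51*s^2/2 + 35*s/2 + 3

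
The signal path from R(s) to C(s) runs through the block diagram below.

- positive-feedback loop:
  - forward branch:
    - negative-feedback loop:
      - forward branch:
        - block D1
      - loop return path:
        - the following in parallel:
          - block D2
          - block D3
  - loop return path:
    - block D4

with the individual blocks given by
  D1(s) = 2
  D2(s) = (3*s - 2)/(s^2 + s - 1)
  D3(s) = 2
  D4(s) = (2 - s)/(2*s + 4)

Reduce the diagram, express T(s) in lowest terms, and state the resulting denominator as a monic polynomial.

Step 1 - add D2, D3 (parallel) = (2*s^2 + 5*s - 4)/(s^2 + s - 1)
Step 2 - close the feedback loop around D1, (D2+D3) = (2*s^2 + 2*s - 2)/(5*s^2 + 11*s - 9)
Step 3 - reduce the feedback loop with forward [D1/(1+D1*(D2+D3))] and return D4 = (s^3 + 3*s^2 + s - 2)/(3*s^3 + 10*s^2 + 5*s - 8)
The result of step 3 is T(s) in lowest terms. Its denominator has leading coefficient 3; dividing the denominator through by 3 makes it monic.

Hence the answer: s^3 + 10*s^2/3 + 5*s/3 - 8/3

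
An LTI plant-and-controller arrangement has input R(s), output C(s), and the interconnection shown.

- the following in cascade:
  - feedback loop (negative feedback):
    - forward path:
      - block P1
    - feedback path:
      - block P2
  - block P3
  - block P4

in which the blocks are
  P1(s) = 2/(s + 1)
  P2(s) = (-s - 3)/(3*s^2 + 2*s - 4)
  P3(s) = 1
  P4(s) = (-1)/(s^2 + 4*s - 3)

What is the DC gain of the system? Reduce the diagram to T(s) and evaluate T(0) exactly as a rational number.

Step 1: close the feedback loop around P1, P2 -> (6*s^2 + 4*s - 8)/(3*s^3 + 5*s^2 - 4*s - 10)
Step 2: reduce the series chain [P1/(1+P1*P2)], P3, P4 -> (-6*s^2 - 4*s + 8)/(3*s^5 + 17*s^4 + 7*s^3 - 41*s^2 - 28*s + 30)
The step-2 result is T(s). Setting s = 0: T(0) = 8/30 = 4/15.

Answer: 4/15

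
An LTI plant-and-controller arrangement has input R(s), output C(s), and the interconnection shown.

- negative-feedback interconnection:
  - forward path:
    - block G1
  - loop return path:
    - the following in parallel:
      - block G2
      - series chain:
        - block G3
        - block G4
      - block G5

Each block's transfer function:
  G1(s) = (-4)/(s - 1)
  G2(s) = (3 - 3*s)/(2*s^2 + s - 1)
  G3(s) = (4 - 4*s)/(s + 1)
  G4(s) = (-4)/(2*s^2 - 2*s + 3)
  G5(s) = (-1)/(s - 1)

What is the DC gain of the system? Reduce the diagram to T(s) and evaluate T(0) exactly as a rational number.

First reduce the diagram to T(s).

Step 1. cascade G3, G4 = (16*s - 16)/(2*s^3 + s + 3)
Step 2. combine G2, (G3*G4), G5 in parallel = (-10*s^4 + 52*s^3 - 109*s^2 + 83*s - 22)/(4*s^5 - 6*s^4 + 4*s^3 + 3*s^2 - 8*s + 3)
Step 3. collapse the loop (G1 forward, (G2+(G3*G4)+G5) return) = (-16*s^5 + 24*s^4 - 16*s^3 - 12*s^2 + 32*s - 12)/(4*s^6 - 10*s^5 + 50*s^4 - 209*s^3 + 425*s^2 - 321*s + 85)
The step-3 result is T(s). Setting s = 0: T(0) = -12/85.

Answer: -12/85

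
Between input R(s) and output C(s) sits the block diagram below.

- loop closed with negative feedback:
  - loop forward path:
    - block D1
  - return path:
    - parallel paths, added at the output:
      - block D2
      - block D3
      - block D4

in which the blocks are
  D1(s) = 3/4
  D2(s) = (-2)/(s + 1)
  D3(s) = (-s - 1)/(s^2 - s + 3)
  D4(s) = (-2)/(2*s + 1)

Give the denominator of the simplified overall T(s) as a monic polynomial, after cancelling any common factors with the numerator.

First reduce the diagram to T(s).

Step 1: combine D2, D3, D4 in parallel, giving (-8*s^3 - 3*s^2 - 18*s - 13)/(2*s^4 + s^3 + 4*s^2 + 8*s + 3)
Step 2: collapse the loop (D1 forward, (D2+D3+D4) return), giving (6*s^4 + 3*s^3 + 12*s^2 + 24*s + 9)/(8*s^4 - 20*s^3 + 7*s^2 - 22*s - 27)
That last expression is T(s), already simplified. Scaling its denominator by 1/8 (the reciprocal of the leading coefficient) yields the monic denominator.

Answer: s^4 - 5*s^3/2 + 7*s^2/8 - 11*s/4 - 27/8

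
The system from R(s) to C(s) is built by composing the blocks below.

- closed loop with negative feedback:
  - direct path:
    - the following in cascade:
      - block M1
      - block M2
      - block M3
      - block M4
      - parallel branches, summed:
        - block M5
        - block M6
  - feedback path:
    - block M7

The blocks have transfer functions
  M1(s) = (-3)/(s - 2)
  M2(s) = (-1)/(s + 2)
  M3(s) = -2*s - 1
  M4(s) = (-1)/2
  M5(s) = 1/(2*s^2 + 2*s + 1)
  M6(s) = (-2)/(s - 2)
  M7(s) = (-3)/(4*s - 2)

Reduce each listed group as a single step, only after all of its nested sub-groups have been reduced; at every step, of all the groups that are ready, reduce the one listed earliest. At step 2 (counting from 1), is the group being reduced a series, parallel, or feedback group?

The answer is series.

Reasoning:
Step 1 - reduce the parallel group M5, M6
Step 2 - combine M1, M2, M3, M4, (M5+M6) in series
Step 3 - close the feedback loop around (M1*M2*M3*M4*(M5+M6)), M7
So the answer for step 2 is series.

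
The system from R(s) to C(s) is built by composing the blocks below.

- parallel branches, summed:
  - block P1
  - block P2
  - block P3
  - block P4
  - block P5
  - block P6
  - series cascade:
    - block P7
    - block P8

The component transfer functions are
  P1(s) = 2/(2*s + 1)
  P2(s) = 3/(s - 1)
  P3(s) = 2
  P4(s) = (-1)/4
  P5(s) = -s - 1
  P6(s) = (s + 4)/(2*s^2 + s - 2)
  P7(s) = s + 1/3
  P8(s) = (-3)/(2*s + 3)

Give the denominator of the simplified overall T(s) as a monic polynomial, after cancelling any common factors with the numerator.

Reducing step by step:

Step 1. multiply P7, P8 (series) gives (-3*s - 1)/(2*s + 3)
Step 2. combine P1, P2, P3, P4, P5, P6, (P7*P8) in parallel gives (-32*s^6 - 72*s^5 + 220*s^4 + 470*s^3 - 25*s^2 - 319*s - 62)/(32*s^5 + 48*s^4 - 56*s^3 - 76*s^2 + 28*s + 24)
No further cancellation is possible in the step-2 result, so that is T(s). Its denominator becomes monic after dividing by the leading coefficient 32.

Answer: s^5 + 3*s^4/2 - 7*s^3/4 - 19*s^2/8 + 7*s/8 + 3/4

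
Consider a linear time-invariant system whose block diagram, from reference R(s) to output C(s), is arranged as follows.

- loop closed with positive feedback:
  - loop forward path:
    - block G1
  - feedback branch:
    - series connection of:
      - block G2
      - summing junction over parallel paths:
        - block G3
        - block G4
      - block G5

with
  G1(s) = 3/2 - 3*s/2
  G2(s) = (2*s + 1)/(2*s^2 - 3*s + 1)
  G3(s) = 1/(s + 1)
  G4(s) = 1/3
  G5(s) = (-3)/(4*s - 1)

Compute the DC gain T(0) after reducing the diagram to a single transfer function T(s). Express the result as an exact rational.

Reducing step by step:

1. sum the parallel branches G3, G4 -> (s + 4)/(3*s + 3)
2. reduce the series chain G2, (G3+G4), G5 -> (-2*s^2 - 9*s - 4)/(8*s^4 - 6*s^3 - 7*s^2 + 6*s - 1)
3. collapse the loop (G1 forward, (G2*(G3+G4)*G5) return) -> (-24*s^4 + 18*s^3 + 21*s^2 - 18*s + 3)/(16*s^3 - 2*s^2 - 37*s - 10)
The step-3 result is T(s). Setting s = 0: T(0) = 3/(-10) = -3/10.

Answer: -3/10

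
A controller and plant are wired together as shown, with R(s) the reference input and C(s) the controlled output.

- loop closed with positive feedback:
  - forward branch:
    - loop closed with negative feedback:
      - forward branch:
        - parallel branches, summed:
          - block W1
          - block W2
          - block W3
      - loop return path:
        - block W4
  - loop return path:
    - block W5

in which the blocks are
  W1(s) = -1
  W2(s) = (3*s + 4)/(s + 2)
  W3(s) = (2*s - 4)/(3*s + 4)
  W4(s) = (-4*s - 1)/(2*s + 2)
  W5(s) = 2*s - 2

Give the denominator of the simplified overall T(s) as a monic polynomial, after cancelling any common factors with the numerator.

Reducing step by step:

Step 1: parallel reduction of W1, W2, W3 gives (8*s^2 + 14*s)/(3*s^2 + 10*s + 8)
Step 2: reduce the feedback loop with forward (W1+W2+W3) and return W4 gives (-8*s^3 - 22*s^2 - 14*s)/(13*s^3 + 19*s^2 - 11*s - 8)
Step 3: apply the feedback formula to [(W1+W2+W3)/(1+(W1+W2+W3)*W4)], W5 gives (-8*s^3 - 22*s^2 - 14*s)/(16*s^4 + 41*s^3 + 3*s^2 - 39*s - 8)
Step 3 gives the fully reduced T(s), with no common factor left to cancel. The denominator's leading coefficient is 16, so divide each of its coefficients by 16 to get the monic form.

Answer: s^4 + 41*s^3/16 + 3*s^2/16 - 39*s/16 - 1/2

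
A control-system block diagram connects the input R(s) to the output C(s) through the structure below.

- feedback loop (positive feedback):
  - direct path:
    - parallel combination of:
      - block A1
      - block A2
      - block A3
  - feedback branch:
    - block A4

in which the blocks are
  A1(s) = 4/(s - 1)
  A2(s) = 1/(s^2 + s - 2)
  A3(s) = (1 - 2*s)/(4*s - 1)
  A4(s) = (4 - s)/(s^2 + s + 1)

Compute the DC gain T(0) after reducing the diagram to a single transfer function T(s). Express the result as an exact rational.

1. parallel reduction of A1, A2, A3 -> (-2*s^3 + 15*s^2 + 37*s - 11)/(4*s^3 + 3*s^2 - 9*s + 2)
2. close the feedback loop around (A1+A2+A3), A4 -> (-2*s^5 + 13*s^4 + 50*s^3 + 41*s^2 + 26*s - 11)/(4*s^5 + 5*s^4 + 21*s^3 - 27*s^2 - 166*s + 46)
Evaluating the step-2 result (the overall T(s)) at s = 0 gives T(0) = -11/46.

Answer: -11/46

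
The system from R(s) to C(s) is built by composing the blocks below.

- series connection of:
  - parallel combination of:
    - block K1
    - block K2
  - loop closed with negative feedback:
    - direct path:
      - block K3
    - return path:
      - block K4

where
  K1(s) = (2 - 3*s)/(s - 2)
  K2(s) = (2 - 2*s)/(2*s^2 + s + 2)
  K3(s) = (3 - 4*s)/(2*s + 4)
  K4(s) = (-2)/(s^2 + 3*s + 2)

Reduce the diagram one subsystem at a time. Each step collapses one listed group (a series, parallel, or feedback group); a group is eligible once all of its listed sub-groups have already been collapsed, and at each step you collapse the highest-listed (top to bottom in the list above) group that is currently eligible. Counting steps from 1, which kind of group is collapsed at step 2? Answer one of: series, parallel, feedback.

Reducing step by step:

Step 1: reduce the parallel group K1, K2
Step 2: apply the feedback formula to K3, K4
Step 3: cascade (K1+K2), [K3/(1+K3*K4)]
Step 2 collapses a feedback group.

Answer: feedback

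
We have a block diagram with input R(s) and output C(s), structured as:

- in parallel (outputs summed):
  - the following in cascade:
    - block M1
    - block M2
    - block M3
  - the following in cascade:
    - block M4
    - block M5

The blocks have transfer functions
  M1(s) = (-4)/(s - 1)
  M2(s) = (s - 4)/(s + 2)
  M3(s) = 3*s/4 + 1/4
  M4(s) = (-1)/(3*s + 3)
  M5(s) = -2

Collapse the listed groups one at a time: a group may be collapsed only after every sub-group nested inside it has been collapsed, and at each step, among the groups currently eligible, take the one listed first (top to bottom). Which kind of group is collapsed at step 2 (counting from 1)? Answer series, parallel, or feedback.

1. reduce the series chain M1, M2, M3
2. reduce the series chain M4, M5
3. combine (M1*M2*M3), (M4*M5) in parallel
The group at step 2 is a series group.

Final answer: series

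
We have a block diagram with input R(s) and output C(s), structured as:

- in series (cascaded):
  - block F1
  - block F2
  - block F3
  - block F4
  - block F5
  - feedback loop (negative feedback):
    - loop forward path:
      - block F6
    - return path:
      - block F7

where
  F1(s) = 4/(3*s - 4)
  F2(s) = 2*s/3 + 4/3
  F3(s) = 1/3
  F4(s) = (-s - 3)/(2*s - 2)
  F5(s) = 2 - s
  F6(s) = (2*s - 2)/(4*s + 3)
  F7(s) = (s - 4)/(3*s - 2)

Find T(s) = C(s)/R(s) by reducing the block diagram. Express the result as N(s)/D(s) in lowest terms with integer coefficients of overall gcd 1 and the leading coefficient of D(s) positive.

Answer: (24*s^4 + 56*s^3 - 144*s^2 - 224*s + 192)/(378*s^3 - 747*s^2 + 378*s - 72)

Working:
Step 1 - close the feedback loop around F6, F7 gives (6*s^2 - 10*s + 4)/(14*s^2 - 9*s + 2)
Step 2 - reduce the series chain F1, F2, F3, F4, F5, [F6/(1+F6*F7)], giving the overall T(s)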